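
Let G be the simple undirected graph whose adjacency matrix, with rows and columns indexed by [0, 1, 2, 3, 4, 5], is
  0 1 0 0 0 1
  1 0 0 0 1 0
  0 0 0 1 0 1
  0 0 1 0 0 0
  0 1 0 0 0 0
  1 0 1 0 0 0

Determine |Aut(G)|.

The degree sequence is [2, 2, 2, 1, 1, 2]; the two degree-1 vertices 3 and 4 are the ends of a path, so G = P_6. The only nontrivial automorphism of a path is the end-to-end reflection, so Aut(G) ≅ Z_2.

2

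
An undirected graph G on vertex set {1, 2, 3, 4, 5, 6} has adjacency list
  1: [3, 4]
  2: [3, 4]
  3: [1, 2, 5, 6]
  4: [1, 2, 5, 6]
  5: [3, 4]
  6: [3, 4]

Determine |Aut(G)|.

48

The vertices split by degree into {3, 4} (degree 4) and {1, 2, 5, 6} (degree 2); every edge runs between the two parts, so G is the complete bipartite graph K_{2,4}. Automorphisms preserve the bipartition setwise (since the parts differ in size) and act as S_4 × S_2 within it; |Aut| = 48.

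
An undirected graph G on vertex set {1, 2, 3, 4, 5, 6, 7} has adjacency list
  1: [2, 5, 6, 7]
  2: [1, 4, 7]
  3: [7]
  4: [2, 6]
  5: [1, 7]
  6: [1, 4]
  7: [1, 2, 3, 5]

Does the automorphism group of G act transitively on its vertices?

No

Vertex 2 is the only vertex of degree 3, so every automorphism fixes it; G is not vertex-transitive.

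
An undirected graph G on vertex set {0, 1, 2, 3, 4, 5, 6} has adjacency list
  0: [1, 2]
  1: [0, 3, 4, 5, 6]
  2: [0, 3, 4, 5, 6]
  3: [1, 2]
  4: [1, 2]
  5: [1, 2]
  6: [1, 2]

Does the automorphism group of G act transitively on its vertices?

No

Automorphisms preserve degree, but G has vertices of degree 2 and vertices of degree 5; no automorphism maps one to the other, so G is not vertex-transitive.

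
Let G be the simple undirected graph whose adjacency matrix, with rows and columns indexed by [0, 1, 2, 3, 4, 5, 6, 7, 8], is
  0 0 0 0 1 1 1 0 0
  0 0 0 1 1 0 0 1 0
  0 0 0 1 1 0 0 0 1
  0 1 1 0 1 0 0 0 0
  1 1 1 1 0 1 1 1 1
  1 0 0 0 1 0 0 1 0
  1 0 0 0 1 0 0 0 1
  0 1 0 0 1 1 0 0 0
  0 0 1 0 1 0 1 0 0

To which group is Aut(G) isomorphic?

Vertex 4 is the unique vertex of degree 8; the remaining 8 vertices each have degree 3 and induce a cycle, so G is the wheel on 9 vertices with hub 4. Every automorphism fixes the hub and acts on the rim 8-cycle, so Aut(G) ≅ Aut(C_8) = D_8 of order 16.

D_8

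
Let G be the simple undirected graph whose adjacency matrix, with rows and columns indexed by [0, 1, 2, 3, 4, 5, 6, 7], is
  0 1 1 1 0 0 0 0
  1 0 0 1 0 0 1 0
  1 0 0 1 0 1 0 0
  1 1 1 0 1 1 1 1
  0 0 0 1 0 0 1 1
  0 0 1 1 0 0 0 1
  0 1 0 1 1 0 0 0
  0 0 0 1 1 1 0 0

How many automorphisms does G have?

14

Vertex 3 is the unique vertex of degree 7; the remaining 7 vertices each have degree 3 and induce a cycle, so G is the wheel on 8 vertices with hub 3. Every automorphism fixes the hub and acts on the rim 7-cycle, so Aut(G) ≅ Aut(C_7) = D_7 of order 14.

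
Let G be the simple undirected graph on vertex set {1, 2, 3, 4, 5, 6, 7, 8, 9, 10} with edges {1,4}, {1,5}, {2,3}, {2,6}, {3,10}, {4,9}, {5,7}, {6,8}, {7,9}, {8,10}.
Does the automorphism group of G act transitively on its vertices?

G has two connected components, {2, 3, 6, 8, 10} and {1, 4, 5, 7, 9}; each is 2-regular, so G = C_5 ⊔ C_5. Aut of a disjoint union of two copies of C_5 is the wreath product D_5 ≀ Z_2, of order 2·10² = 200. This group acts transitively on the 10 vertices.

Yes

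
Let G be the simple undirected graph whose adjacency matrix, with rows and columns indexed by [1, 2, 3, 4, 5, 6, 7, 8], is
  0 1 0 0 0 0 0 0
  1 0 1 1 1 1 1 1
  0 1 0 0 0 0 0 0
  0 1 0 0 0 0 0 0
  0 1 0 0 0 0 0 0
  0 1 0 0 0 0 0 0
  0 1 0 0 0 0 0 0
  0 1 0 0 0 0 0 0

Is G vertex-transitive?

Vertex 2 is the only vertex of degree 7, so every automorphism fixes it; G is not vertex-transitive.

No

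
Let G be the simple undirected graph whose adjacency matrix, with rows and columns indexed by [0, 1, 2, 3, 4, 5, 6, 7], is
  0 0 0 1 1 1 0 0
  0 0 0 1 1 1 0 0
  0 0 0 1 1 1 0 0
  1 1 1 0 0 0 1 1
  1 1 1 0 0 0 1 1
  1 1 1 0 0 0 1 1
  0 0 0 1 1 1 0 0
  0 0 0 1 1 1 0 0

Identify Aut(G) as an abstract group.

S_5 × S_3

The vertices split by degree into {3, 4, 5} (degree 5) and {0, 1, 2, 6, 7} (degree 3); every edge runs between the two parts, so G is the complete bipartite graph K_{3,5}. The parts have unequal sizes, so no automorphism swaps them; each part is permuted independently, giving S_5 × S_3 of order 5!·3! = 720.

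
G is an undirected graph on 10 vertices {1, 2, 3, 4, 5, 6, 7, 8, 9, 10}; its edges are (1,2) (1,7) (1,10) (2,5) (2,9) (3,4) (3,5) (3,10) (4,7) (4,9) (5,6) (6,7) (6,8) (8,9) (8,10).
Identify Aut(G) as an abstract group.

G is 3-regular on 10 vertices with no triangles and no 4-cycles (girth 5): this is the Petersen graph. Viewing the Petersen graph as the Kneser graph K(5,2) — vertices are 2-subsets of {1,…,5}, edges join disjoint pairs — its automorphisms are exactly the permutations of the 5-element set, so Aut ≅ S_5 of order 120.

S_5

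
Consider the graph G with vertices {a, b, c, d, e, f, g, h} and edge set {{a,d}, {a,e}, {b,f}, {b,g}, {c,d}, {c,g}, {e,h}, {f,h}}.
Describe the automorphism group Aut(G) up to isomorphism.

G is 2-regular and connected on 8 vertices, i.e. the cycle C_8. The automorphisms of the 8-cycle are exactly the symmetries of a regular 8-gon: the dihedral group D_8, |D_8| = 16.

the dihedral group of order 16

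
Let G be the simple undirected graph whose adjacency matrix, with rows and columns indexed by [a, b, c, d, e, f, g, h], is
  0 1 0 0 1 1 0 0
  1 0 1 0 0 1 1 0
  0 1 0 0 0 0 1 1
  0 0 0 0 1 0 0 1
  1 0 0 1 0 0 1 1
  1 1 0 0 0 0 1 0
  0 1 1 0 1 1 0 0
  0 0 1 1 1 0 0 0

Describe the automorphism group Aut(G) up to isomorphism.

The degree sequence is [3, 4, 3, 2, 4, 3, 4, 3]. Checking the degree-preserving permutations of the vertex set shows that none except the identity preserves every edge, so Aut(G) is trivial.

{e}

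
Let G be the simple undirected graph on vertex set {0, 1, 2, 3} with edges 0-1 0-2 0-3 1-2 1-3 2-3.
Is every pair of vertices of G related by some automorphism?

Yes

All 4 vertices are pairwise adjacent: G = K_4. Every bijection on the vertex set is an automorphism of K_4; hence Aut(K_4) ≅ S_4, order 24. This group acts transitively on the 4 vertices.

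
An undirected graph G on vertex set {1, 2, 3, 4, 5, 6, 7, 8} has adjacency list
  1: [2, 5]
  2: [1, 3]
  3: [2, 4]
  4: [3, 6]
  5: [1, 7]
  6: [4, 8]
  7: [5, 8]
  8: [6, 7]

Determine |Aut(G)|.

16

Every vertex has degree 2 and the graph is connected, so G is the 8-cycle C_8. C_8 has 8 rotations and 8 reflections, so Aut(C_8) ≅ D_8 of order 16.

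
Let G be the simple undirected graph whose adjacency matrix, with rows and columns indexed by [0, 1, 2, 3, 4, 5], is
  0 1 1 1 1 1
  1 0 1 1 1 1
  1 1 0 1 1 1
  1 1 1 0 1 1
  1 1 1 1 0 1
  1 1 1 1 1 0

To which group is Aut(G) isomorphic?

the symmetric group on 6 letters

Every vertex has degree 5, so G is the complete graph K_6. Any permutation of the 6 vertices preserves K_6, so Aut(K_6) = S_6 of order 6! = 720.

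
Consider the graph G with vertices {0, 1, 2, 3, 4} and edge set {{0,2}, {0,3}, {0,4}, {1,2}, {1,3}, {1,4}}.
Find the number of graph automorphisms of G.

12

The vertices split by degree into {0, 1} (degree 3) and {2, 3, 4} (degree 2); every edge runs between the two parts, so G is the complete bipartite graph K_{2,3}. Automorphisms preserve the bipartition setwise (since the parts differ in size) and act as S_3 × S_2 within it; |Aut| = 12.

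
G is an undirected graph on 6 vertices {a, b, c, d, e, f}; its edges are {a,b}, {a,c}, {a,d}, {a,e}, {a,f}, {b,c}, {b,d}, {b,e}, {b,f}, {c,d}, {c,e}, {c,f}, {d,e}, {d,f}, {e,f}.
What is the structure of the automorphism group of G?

the symmetric group on 6 letters

All 6 vertices are pairwise adjacent: G = K_6. Every bijection on the vertex set is an automorphism of K_6; hence Aut(K_6) ≅ S_6, order 720.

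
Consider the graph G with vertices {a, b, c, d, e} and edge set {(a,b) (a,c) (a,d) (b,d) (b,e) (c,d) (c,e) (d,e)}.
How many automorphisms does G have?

8

Vertex d is the unique vertex of degree 4; the remaining 4 vertices each have degree 3 and induce a cycle, so G is the wheel on 5 vertices with hub d. With the hub fixed, the remaining symmetry is that of the rim cycle C_4, giving the dihedral group D_4.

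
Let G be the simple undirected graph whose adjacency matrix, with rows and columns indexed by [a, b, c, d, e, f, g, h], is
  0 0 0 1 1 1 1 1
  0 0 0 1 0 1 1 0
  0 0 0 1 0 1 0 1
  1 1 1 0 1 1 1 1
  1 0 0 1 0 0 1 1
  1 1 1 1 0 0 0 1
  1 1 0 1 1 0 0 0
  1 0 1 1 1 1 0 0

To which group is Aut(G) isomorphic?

Degrees alone do not determine every vertex (e.g. a and f both have degree 5), but their neighbour-degree multisets differ: N(a) has degrees [4, 4, 5, 5, 7] while N(f) has degrees [3, 3, 5, 5, 7]. Repeating this refinement separates all vertices, so the only automorphism is the identity.

1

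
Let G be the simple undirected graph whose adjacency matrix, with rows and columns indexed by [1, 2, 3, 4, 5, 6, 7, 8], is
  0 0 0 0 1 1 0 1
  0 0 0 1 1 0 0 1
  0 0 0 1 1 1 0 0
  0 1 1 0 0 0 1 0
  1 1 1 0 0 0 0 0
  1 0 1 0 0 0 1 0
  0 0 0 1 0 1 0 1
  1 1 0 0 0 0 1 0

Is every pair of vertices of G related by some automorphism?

G is 3-regular and bipartite on 2^3 = 8 vertices with girth 4; it is the hypercube graph Q_3. Aut(Q_3) consists of the signed permutations of the 3 coordinate axes: 3! permutations times 2^3 sign flips, so |Aut| = 2^3·3! = 48. This group acts transitively on the 8 vertices.

Yes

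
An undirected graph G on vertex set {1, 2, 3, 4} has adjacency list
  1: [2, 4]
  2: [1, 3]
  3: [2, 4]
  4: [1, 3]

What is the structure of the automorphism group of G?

D_4

G is 2-regular and bipartite on 2^2 = 4 vertices with girth 4; it is the hypercube graph Q_2. Aut(Q_2) consists of the signed permutations of the 2 coordinate axes: 2! permutations times 2^2 sign flips, so |Aut| = 2^2·2! = 8.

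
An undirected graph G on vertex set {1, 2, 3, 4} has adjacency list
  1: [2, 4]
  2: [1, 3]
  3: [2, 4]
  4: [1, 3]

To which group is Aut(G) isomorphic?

(S_2 × S_2) ⋊ Z_2

G is 2-regular and bipartite with parts {2, 4} and {1, 3} (each part is independent and every cross-pair is an edge), so G = K_{2,2}. Each part can be permuted independently (S_2 × S_2) and the two equal-size parts can also be swapped, giving (S_2 × S_2) ⋊ Z_2 of order 2·(2!)² = 8.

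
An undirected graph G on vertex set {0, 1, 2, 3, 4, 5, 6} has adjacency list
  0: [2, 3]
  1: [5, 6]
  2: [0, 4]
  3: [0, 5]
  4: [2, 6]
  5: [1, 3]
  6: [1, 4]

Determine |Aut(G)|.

Every vertex has degree 2 and the graph is connected, so G is the 7-cycle C_7. The automorphisms of the 7-cycle are exactly the symmetries of a regular 7-gon: the dihedral group D_7, |D_7| = 14.

14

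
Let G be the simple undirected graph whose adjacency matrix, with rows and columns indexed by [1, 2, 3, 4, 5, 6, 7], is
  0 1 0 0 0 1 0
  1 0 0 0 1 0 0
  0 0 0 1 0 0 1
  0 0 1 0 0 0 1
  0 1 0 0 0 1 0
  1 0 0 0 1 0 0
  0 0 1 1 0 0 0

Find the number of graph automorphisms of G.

G has two connected components, {1, 2, 5, 6} and {3, 4, 7}; each is 2-regular, so G = C_4 ⊔ C_3. The components are non-isomorphic (different sizes), so Aut(G) = Aut(C_4) × Aut(C_3) = D_4 × D_3 of order 8·6 = 48.

48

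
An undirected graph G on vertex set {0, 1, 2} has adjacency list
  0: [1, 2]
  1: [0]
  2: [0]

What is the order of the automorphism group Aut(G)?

The degree sequence is [2, 1, 1]; the two degree-1 vertices 1 and 2 are the ends of a path, so G = P_3. The only nontrivial automorphism of a path is the end-to-end reflection, so Aut(G) ≅ Z_2.

2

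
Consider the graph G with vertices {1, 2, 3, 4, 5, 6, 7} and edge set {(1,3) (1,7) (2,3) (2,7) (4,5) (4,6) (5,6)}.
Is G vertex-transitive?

G has two connected components, {1, 2, 3, 7} and {4, 5, 6}; each is 2-regular, so G = C_4 ⊔ C_3. The orbit of 1 under Aut(G) is {1, 2, 3, 7}, which does not contain 4, so G is not vertex-transitive.

No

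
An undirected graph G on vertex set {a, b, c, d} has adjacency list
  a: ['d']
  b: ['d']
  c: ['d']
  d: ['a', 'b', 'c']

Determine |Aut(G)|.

6

Vertex d has degree 3 and every other vertex has degree 1, so G is the star K_{1,3} with centre d. The 3 leaves are pairwise interchangeable while the centre is fixed, giving Aut(G) = S_3.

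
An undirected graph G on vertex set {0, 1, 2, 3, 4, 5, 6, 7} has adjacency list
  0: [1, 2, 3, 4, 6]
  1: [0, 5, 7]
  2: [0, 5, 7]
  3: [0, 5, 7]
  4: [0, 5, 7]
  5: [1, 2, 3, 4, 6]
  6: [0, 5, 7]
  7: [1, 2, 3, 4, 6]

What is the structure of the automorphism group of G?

The vertices split by degree into {0, 5, 7} (degree 5) and {1, 2, 3, 4, 6} (degree 3); every edge runs between the two parts, so G is the complete bipartite graph K_{3,5}. The parts have unequal sizes, so no automorphism swaps them; each part is permuted independently, giving S_3 × S_5 of order 3!·5! = 720.

S_3 × S_5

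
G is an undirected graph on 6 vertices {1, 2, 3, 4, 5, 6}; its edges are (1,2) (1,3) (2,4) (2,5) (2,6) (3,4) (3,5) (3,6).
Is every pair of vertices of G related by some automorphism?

No

Automorphisms preserve degree, but G has vertices of degree 2 and vertices of degree 4; no automorphism maps one to the other, so G is not vertex-transitive.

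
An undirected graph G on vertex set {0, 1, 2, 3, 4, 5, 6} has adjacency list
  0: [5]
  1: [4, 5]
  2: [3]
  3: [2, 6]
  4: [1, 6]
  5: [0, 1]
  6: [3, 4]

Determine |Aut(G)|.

The degree sequence is [1, 2, 1, 2, 2, 2, 2]; the two degree-1 vertices 0 and 2 are the ends of a path, so G = P_7. The only nontrivial automorphism of a path is the end-to-end reflection, so Aut(G) ≅ Z_2.

2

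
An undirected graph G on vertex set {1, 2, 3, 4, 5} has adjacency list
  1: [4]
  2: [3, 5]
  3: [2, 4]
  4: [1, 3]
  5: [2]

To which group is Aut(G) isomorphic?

C_2

The degree sequence is [1, 2, 2, 2, 1]; the two degree-1 vertices 1 and 5 are the ends of a path, so G = P_5. A path has exactly one nontrivial symmetry — reversal — giving Aut(G) of order 2.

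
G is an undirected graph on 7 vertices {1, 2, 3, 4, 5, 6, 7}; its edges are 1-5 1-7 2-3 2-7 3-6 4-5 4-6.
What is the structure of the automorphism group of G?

the dihedral group of order 14

G is 2-regular and connected on 7 vertices, i.e. the cycle C_7. The automorphisms of the 7-cycle are exactly the symmetries of a regular 7-gon: the dihedral group D_7, |D_7| = 14.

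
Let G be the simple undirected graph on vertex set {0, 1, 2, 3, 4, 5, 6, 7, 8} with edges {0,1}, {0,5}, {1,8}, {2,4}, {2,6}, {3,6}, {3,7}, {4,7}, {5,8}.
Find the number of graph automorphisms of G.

G has two connected components, {2, 3, 4, 6, 7} and {0, 1, 5, 8}; each is 2-regular, so G = C_5 ⊔ C_4. No automorphism exchanges components of different sizes, hence Aut(G) is the direct product D_4 × D_5, order 80.

80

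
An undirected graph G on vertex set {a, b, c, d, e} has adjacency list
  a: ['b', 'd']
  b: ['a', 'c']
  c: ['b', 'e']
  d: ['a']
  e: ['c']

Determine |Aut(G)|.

2

The degree sequence is [2, 2, 2, 1, 1]; the two degree-1 vertices d and e are the ends of a path, so G = P_5. A path has exactly one nontrivial symmetry — reversal — giving Aut(G) of order 2.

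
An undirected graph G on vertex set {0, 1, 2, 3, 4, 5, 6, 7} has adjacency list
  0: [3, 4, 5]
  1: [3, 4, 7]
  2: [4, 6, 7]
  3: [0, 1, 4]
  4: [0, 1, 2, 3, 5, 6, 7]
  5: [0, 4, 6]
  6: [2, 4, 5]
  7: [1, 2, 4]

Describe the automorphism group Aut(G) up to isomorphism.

Vertex 4 is the unique vertex of degree 7; the remaining 7 vertices each have degree 3 and induce a cycle, so G is the wheel on 8 vertices with hub 4. Every automorphism fixes the hub and acts on the rim 7-cycle, so Aut(G) ≅ Aut(C_7) = D_7 of order 14.

D_7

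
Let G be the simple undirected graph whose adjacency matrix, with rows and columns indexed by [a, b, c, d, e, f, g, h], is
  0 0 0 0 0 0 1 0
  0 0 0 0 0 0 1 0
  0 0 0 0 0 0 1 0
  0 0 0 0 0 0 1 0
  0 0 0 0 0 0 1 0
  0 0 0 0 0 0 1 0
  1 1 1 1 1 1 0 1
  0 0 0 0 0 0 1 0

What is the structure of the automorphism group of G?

Vertex g has degree 7 and every other vertex has degree 1, so G is the star K_{1,7} with centre g. Any automorphism fixes the centre and permutes the 7 leaves freely, so Aut(G) ≅ S_7 of order 7! = 5040.

S_7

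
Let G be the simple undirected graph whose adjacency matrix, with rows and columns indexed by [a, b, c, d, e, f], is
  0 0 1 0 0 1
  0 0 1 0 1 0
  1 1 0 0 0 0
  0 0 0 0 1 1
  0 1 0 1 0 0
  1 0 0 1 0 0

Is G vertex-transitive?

Yes

Every vertex has degree 2 and the graph is connected, so G is the 6-cycle C_6. C_6 has 6 rotations and 6 reflections, so Aut(C_6) ≅ D_6 of order 12. This group acts transitively on the 6 vertices.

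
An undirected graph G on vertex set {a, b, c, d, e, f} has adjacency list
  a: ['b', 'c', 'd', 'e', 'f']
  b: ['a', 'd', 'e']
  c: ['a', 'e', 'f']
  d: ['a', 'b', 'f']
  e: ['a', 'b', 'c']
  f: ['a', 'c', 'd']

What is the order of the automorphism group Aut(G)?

10

Vertex a is the unique vertex of degree 5; the remaining 5 vertices each have degree 3 and induce a cycle, so G is the wheel on 6 vertices with hub a. Every automorphism fixes the hub and acts on the rim 5-cycle, so Aut(G) ≅ Aut(C_5) = D_5 of order 10.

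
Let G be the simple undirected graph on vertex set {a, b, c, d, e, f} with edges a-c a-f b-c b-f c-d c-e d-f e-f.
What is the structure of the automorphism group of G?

The vertices split by degree into {c, f} (degree 4) and {a, b, d, e} (degree 2); every edge runs between the two parts, so G is the complete bipartite graph K_{2,4}. The parts have unequal sizes, so no automorphism swaps them; each part is permuted independently, giving S_4 × S_2 of order 4!·2! = 48.

S_4 × S_2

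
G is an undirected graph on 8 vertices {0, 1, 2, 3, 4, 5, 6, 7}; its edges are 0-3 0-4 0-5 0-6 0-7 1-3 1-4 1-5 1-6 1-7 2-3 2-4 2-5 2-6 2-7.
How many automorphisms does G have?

720

The vertices split by degree into {0, 1, 2} (degree 5) and {3, 4, 5, 6, 7} (degree 3); every edge runs between the two parts, so G is the complete bipartite graph K_{3,5}. The parts have unequal sizes, so no automorphism swaps them; each part is permuted independently, giving S_5 × S_3 of order 5!·3! = 720.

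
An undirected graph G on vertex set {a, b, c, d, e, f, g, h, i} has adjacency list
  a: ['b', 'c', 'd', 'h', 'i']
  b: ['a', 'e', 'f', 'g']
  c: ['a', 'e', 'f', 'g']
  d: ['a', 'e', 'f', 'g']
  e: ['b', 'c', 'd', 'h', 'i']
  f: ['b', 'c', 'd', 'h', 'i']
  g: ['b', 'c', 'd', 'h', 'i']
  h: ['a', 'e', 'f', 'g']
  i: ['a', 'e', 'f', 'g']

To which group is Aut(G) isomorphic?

S_4 × S_5

The vertices split by degree into {a, e, f, g} (degree 5) and {b, c, d, h, i} (degree 4); every edge runs between the two parts, so G is the complete bipartite graph K_{4,5}. The parts have unequal sizes, so no automorphism swaps them; each part is permuted independently, giving S_4 × S_5 of order 4!·5! = 2880.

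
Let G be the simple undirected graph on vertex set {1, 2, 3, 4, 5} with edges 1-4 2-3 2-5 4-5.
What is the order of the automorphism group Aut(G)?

2

The degree sequence is [1, 2, 1, 2, 2]; the two degree-1 vertices 1 and 3 are the ends of a path, so G = P_5. A path has exactly one nontrivial symmetry — reversal — giving Aut(G) of order 2.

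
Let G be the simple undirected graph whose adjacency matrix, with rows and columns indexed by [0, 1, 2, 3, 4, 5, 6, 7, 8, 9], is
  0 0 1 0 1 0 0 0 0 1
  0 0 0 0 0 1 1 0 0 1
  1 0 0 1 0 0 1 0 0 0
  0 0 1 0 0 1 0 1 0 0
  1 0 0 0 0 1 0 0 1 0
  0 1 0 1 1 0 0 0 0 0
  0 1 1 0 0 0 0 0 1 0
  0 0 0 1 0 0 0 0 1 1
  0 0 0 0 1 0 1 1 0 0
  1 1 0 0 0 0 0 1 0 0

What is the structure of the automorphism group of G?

the symmetric group S_5

G is 3-regular on 10 vertices with no triangles and no 4-cycles (girth 5): this is the Petersen graph. It is a classical fact that the Petersen graph has automorphism group S_5 (order 120), arising from its description as the Kneser graph K(5,2).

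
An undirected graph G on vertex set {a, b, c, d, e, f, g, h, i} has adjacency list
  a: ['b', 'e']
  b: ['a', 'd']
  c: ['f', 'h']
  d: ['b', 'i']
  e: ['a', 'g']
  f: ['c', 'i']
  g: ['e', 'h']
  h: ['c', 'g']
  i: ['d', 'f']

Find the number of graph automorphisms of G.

18

Every vertex has degree 2 and the graph is connected, so G is the 9-cycle C_9. C_9 has 9 rotations and 9 reflections, so Aut(C_9) ≅ D_9 of order 18.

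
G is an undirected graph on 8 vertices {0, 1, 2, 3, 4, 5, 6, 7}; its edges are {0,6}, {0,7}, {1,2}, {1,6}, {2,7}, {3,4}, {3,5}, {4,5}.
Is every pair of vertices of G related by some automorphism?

G has two connected components, {0, 1, 2, 6, 7} and {3, 4, 5}; each is 2-regular, so G = C_5 ⊔ C_3. The orbit of 0 under Aut(G) is {0, 1, 2, 6, 7}, which does not contain 3, so G is not vertex-transitive.

No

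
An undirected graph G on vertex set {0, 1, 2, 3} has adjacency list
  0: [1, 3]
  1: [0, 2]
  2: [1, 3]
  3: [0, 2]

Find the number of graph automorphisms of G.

G is 2-regular and bipartite on 2^2 = 4 vertices with girth 4; it is the hypercube graph Q_2. The symmetry group of the 2-cube is the hyperoctahedral group B_2 = Z_2 ≀ S_2, of order 2^2·2! = 8.

8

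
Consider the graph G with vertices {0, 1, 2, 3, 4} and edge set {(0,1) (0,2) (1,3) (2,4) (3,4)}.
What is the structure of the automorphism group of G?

Every vertex has degree 2 and the graph is connected, so G is the 5-cycle C_5. The automorphisms of the 5-cycle are exactly the symmetries of a regular 5-gon: the dihedral group D_5, |D_5| = 10.

D_5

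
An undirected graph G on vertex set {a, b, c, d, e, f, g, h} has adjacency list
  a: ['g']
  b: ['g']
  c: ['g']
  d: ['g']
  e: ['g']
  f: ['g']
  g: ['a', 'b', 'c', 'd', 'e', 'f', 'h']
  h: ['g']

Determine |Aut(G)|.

5040

Vertex g has degree 7 and every other vertex has degree 1, so G is the star K_{1,7} with centre g. The 7 leaves are pairwise interchangeable while the centre is fixed, giving Aut(G) = S_7.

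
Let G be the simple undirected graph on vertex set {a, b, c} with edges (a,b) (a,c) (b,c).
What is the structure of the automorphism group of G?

the symmetric group on 3 letters

Every vertex has degree 2, so G is the complete graph K_3. Every bijection on the vertex set is an automorphism of K_3; hence Aut(K_3) ≅ S_3, order 6.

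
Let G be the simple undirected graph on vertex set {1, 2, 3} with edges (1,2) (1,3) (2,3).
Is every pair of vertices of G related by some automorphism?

Yes

All 3 vertices are pairwise adjacent: G = K_3. Every bijection on the vertex set is an automorphism of K_3; hence Aut(K_3) ≅ S_3, order 6. This group acts transitively on the 3 vertices.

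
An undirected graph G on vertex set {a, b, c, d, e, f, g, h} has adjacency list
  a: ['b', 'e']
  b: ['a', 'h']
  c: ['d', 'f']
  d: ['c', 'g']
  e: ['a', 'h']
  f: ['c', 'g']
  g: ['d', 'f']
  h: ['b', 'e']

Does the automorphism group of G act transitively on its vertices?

G has two connected components, {a, b, e, h} and {c, d, f, g}; each is 2-regular, so G = C_4 ⊔ C_4. Aut of a disjoint union of two copies of C_4 is the wreath product D_4 ≀ Z_2, of order 2·8² = 128. This group acts transitively on the 8 vertices.

Yes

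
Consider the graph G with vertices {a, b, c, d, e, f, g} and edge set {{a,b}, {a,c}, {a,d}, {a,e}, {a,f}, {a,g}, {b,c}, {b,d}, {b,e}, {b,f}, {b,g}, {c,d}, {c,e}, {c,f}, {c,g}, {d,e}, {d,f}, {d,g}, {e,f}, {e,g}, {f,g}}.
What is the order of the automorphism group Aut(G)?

All 7 vertices are pairwise adjacent: G = K_7. Any permutation of the 7 vertices preserves K_7, so Aut(K_7) = S_7 of order 7! = 5040.

5040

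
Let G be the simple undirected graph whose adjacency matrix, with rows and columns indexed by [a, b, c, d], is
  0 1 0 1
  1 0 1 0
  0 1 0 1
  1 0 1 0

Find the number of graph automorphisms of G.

8

G is 2-regular and bipartite on 2^2 = 4 vertices with girth 4; it is the hypercube graph Q_2. Aut(Q_2) consists of the signed permutations of the 2 coordinate axes: 2! permutations times 2^2 sign flips, so |Aut| = 2^2·2! = 8.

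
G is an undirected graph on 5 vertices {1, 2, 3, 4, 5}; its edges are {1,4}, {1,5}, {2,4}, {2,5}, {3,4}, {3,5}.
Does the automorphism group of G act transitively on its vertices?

No

Automorphisms preserve degree, but G has vertices of degree 2 and vertices of degree 3; no automorphism maps one to the other, so G is not vertex-transitive.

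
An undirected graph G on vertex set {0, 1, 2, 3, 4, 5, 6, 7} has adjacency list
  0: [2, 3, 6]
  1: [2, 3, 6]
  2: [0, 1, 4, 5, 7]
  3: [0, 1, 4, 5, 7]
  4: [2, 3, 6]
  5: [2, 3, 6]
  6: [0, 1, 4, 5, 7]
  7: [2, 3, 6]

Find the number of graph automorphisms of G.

The vertices split by degree into {2, 3, 6} (degree 5) and {0, 1, 4, 5, 7} (degree 3); every edge runs between the two parts, so G is the complete bipartite graph K_{3,5}. Automorphisms preserve the bipartition setwise (since the parts differ in size) and act as S_3 × S_5 within it; |Aut| = 720.

720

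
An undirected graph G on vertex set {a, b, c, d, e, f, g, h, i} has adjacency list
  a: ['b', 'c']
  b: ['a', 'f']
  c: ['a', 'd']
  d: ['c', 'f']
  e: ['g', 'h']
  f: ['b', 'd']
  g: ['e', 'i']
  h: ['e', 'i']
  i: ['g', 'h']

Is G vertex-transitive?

No

G has two connected components, {a, b, c, d, f} and {e, g, h, i}; each is 2-regular, so G = C_5 ⊔ C_4. The orbit of a under Aut(G) is {a, b, c, d, f}, which does not contain e, so G is not vertex-transitive.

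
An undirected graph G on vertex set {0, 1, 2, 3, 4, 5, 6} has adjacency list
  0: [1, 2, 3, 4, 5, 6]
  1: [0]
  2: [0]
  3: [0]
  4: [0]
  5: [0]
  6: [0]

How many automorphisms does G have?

720

Vertex 0 has degree 6 and every other vertex has degree 1, so G is the star K_{1,6} with centre 0. The 6 leaves are pairwise interchangeable while the centre is fixed, giving Aut(G) = S_6.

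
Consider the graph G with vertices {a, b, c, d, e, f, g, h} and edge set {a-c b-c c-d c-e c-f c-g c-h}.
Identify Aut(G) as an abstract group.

Vertex c has degree 7 and every other vertex has degree 1, so G is the star K_{1,7} with centre c. Any automorphism fixes the centre and permutes the 7 leaves freely, so Aut(G) ≅ S_7 of order 7! = 5040.

the symmetric group on 7 letters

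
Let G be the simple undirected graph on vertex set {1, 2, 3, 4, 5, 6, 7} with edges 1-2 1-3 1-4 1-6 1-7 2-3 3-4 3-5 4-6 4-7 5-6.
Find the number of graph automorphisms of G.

1

The degree sequence is [5, 2, 4, 4, 2, 3, 2]. Checking the degree-preserving permutations of the vertex set shows that none except the identity preserves every edge, so Aut(G) is trivial.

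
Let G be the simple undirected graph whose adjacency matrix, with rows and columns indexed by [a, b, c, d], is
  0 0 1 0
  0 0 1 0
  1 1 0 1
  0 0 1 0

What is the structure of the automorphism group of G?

Vertex c has degree 3 and every other vertex has degree 1, so G is the star K_{1,3} with centre c. The 3 leaves are pairwise interchangeable while the centre is fixed, giving Aut(G) = S_3.

S_3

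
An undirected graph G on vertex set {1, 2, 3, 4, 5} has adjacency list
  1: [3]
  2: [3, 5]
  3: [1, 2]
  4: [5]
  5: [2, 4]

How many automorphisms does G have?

2

The degree sequence is [1, 2, 2, 1, 2]; the two degree-1 vertices 1 and 4 are the ends of a path, so G = P_5. The only nontrivial automorphism of a path is the end-to-end reflection, so Aut(G) ≅ Z_2.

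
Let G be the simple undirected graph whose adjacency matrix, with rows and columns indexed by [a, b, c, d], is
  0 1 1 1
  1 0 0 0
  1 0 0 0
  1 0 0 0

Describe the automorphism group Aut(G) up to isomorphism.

S_3

Vertex a has degree 3 and every other vertex has degree 1, so G is the star K_{1,3} with centre a. The 3 leaves are pairwise interchangeable while the centre is fixed, giving Aut(G) = S_3.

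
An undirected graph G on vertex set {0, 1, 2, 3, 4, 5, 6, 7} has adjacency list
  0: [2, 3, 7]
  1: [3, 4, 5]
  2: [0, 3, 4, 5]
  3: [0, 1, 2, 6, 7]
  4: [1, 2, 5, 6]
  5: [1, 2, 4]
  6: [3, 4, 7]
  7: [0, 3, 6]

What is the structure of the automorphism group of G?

the trivial group

The degree sequence is [3, 3, 4, 5, 4, 3, 3, 3]. Checking the degree-preserving permutations of the vertex set shows that none except the identity preserves every edge, so Aut(G) is trivial.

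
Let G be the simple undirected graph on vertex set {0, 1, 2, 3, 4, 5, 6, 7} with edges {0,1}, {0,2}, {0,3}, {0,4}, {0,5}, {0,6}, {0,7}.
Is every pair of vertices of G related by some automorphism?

Vertex 0 is the only vertex of degree 7, so every automorphism fixes it; G is not vertex-transitive.

No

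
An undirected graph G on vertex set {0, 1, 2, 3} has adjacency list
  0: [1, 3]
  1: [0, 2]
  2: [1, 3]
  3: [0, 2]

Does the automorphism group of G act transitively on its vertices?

Yes

G is 2-regular and bipartite on 2^2 = 4 vertices with girth 4; it is the hypercube graph Q_2. The symmetry group of the 2-cube is the hyperoctahedral group B_2 = Z_2 ≀ S_2, of order 2^2·2! = 8. Under this action every vertex can be carried to every other, so G is vertex-transitive.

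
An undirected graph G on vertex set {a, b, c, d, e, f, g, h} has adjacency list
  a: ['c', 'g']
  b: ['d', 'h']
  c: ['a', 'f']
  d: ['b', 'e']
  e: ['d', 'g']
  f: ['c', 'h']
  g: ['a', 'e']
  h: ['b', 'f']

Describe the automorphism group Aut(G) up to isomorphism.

G is 2-regular and connected on 8 vertices, i.e. the cycle C_8. The automorphisms of the 8-cycle are exactly the symmetries of a regular 8-gon: the dihedral group D_8, |D_8| = 16.

D_8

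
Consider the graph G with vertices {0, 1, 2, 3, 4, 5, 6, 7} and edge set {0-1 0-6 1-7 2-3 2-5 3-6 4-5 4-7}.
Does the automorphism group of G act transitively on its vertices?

Every vertex has degree 2 and the graph is connected, so G is the 8-cycle C_8. The automorphisms of the 8-cycle are exactly the symmetries of a regular 8-gon: the dihedral group D_8, |D_8| = 16. This group acts transitively on the 8 vertices.

Yes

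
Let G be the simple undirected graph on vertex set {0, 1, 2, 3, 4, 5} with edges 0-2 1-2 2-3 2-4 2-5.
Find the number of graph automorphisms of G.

120

Vertex 2 has degree 5 and every other vertex has degree 1, so G is the star K_{1,5} with centre 2. The 5 leaves are pairwise interchangeable while the centre is fixed, giving Aut(G) = S_5.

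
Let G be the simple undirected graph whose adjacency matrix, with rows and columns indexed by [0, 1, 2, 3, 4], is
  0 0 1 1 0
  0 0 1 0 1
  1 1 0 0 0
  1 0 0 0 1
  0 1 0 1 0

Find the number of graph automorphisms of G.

G is 2-regular and connected on 5 vertices, i.e. the cycle C_5. C_5 has 5 rotations and 5 reflections, so Aut(C_5) ≅ D_5 of order 10.

10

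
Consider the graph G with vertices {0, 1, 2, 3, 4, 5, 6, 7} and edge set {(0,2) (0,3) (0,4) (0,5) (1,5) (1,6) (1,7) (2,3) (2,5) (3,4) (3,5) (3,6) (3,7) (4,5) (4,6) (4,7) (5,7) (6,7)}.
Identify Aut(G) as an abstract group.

1

Degrees alone do not determine every vertex (e.g. 0 and 6 both have degree 4), but their neighbour-degree multisets differ: N(0) has degrees [3, 5, 6, 6] while N(6) has degrees [3, 5, 5, 6]. Repeating this refinement separates all vertices, so the only automorphism is the identity.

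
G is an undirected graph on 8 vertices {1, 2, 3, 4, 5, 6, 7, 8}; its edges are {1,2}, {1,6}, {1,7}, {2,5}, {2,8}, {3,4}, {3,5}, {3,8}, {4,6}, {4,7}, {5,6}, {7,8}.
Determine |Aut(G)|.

48

G is 3-regular and bipartite on 2^3 = 8 vertices with girth 4; it is the hypercube graph Q_3. The symmetry group of the 3-cube is the hyperoctahedral group B_3 = Z_2 ≀ S_3, of order 2^3·3! = 48.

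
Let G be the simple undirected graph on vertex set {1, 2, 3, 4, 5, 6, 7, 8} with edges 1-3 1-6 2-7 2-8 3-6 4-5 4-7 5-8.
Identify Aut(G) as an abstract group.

D_3 × D_5

G has two connected components, {2, 4, 5, 7, 8} and {1, 3, 6}; each is 2-regular, so G = C_5 ⊔ C_3. The components are non-isomorphic (different sizes), so Aut(G) = Aut(C_3) × Aut(C_5) = D_3 × D_5 of order 6·10 = 60.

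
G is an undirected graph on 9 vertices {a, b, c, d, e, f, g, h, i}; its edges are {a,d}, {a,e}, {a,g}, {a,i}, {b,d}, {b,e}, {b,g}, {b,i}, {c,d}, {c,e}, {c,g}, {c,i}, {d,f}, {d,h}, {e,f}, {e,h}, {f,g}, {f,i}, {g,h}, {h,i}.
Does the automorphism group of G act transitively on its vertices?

Automorphisms preserve degree, but G has vertices of degree 4 and vertices of degree 5; no automorphism maps one to the other, so G is not vertex-transitive.

No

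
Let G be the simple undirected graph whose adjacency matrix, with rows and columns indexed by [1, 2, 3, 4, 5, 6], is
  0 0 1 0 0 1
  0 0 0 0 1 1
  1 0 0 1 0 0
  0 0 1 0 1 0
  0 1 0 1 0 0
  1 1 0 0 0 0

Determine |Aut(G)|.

12

G is 2-regular and connected on 6 vertices, i.e. the cycle C_6. C_6 has 6 rotations and 6 reflections, so Aut(C_6) ≅ D_6 of order 12.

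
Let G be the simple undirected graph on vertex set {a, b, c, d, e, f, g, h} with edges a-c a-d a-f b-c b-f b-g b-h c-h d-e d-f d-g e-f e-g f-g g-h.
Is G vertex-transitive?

No

Automorphisms preserve degree, but G has vertices of degree 3 and vertices of degree 5; no automorphism maps one to the other, so G is not vertex-transitive.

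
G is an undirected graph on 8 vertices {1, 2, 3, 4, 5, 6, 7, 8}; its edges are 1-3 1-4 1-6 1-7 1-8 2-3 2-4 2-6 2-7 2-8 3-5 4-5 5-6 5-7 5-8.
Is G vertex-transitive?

Automorphisms preserve degree, but G has vertices of degree 3 and vertices of degree 5; no automorphism maps one to the other, so G is not vertex-transitive.

No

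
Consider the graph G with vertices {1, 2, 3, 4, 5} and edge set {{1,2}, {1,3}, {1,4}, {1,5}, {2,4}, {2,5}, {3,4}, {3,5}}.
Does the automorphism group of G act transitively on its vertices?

No

Vertex 1 is the only vertex of degree 4, so every automorphism fixes it; G is not vertex-transitive.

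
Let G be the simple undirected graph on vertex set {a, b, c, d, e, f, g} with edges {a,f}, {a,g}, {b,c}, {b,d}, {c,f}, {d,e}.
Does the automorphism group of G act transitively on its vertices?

No

Automorphisms preserve degree, but G has vertices of degree 1 and vertices of degree 2; no automorphism maps one to the other, so G is not vertex-transitive.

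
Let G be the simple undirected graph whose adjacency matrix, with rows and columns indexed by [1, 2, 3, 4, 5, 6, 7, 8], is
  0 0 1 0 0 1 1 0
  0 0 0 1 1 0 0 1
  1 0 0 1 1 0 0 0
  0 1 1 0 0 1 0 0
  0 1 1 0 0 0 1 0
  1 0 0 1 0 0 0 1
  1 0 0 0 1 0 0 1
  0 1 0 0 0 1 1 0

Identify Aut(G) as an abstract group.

the hyperoctahedral group B_3

G is 3-regular and bipartite on 2^3 = 8 vertices with girth 4; it is the hypercube graph Q_3. The symmetry group of the 3-cube is the hyperoctahedral group B_3 = Z_2 ≀ S_3, of order 2^3·3! = 48.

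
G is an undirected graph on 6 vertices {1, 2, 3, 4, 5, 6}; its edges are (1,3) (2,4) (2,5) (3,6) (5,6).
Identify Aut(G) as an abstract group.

the cyclic group of order 2

The degree sequence is [1, 2, 2, 1, 2, 2]; the two degree-1 vertices 1 and 4 are the ends of a path, so G = P_6. A path has exactly one nontrivial symmetry — reversal — giving Aut(G) of order 2.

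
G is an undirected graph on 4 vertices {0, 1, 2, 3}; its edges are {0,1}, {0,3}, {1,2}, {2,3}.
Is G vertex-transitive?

G is 2-regular and connected on 4 vertices, i.e. the cycle C_4. The automorphisms of the 4-cycle are exactly the symmetries of a regular 4-gon: the dihedral group D_4, |D_4| = 8. Under this action every vertex can be carried to every other, so G is vertex-transitive.

Yes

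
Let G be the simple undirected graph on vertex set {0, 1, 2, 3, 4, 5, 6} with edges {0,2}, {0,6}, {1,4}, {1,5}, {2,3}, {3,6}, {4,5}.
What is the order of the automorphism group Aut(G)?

G has two connected components, {0, 2, 3, 6} and {1, 4, 5}; each is 2-regular, so G = C_4 ⊔ C_3. The components are non-isomorphic (different sizes), so Aut(G) = Aut(C_4) × Aut(C_3) = D_4 × D_3 of order 8·6 = 48.

48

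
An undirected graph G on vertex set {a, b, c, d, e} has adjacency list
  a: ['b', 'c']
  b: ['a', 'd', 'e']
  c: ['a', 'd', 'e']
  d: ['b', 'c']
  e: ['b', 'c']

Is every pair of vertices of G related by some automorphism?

No

Automorphisms preserve degree, but G has vertices of degree 2 and vertices of degree 3; no automorphism maps one to the other, so G is not vertex-transitive.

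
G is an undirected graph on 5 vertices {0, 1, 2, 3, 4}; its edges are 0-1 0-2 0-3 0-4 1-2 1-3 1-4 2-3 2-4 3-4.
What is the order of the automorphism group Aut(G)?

120

All 5 vertices are pairwise adjacent: G = K_5. Every bijection on the vertex set is an automorphism of K_5; hence Aut(K_5) ≅ S_5, order 120.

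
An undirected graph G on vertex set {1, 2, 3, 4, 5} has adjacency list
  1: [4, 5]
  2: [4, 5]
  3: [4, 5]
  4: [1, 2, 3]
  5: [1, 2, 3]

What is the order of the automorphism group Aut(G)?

The vertices split by degree into {4, 5} (degree 3) and {1, 2, 3} (degree 2); every edge runs between the two parts, so G is the complete bipartite graph K_{2,3}. The parts have unequal sizes, so no automorphism swaps them; each part is permuted independently, giving S_2 × S_3 of order 2!·3! = 12.

12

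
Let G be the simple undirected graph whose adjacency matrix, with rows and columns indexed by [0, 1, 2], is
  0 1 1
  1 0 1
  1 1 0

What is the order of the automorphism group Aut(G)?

6

All 3 vertices are pairwise adjacent: G = K_3. Any permutation of the 3 vertices preserves K_3, so Aut(K_3) = S_3 of order 3! = 6.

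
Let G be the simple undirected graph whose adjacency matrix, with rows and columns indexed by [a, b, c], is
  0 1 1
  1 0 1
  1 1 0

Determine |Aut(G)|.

6

All 3 vertices are pairwise adjacent: G = K_3. Every bijection on the vertex set is an automorphism of K_3; hence Aut(K_3) ≅ S_3, order 6.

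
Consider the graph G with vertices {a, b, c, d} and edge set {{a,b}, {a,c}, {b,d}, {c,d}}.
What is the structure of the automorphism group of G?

S_2 ≀ Z_2

G is 2-regular and bipartite with parts {b, c} and {a, d} (each part is independent and every cross-pair is an edge), so G = K_{2,2}. Aut(K_{2,2}) is the wreath product S_2 ≀ Z_2: permute within each part, then optionally swap the parts; |Aut| = 2·(2!)² = 8.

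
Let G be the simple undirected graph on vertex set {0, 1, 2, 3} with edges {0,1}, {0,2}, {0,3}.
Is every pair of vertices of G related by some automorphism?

Vertex 0 is the only vertex of degree 3, so every automorphism fixes it; G is not vertex-transitive.

No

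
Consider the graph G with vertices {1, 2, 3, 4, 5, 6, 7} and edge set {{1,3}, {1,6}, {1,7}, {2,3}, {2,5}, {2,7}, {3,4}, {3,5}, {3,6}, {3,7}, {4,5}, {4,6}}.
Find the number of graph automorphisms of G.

12

Vertex 3 is the unique vertex of degree 6; the remaining 6 vertices each have degree 3 and induce a cycle, so G is the wheel on 7 vertices with hub 3. With the hub fixed, the remaining symmetry is that of the rim cycle C_6, giving the dihedral group D_6.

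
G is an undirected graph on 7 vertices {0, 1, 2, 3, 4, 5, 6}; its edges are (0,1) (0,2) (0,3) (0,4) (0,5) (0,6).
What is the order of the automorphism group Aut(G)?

720

Vertex 0 has degree 6 and every other vertex has degree 1, so G is the star K_{1,6} with centre 0. Any automorphism fixes the centre and permutes the 6 leaves freely, so Aut(G) ≅ S_6 of order 6! = 720.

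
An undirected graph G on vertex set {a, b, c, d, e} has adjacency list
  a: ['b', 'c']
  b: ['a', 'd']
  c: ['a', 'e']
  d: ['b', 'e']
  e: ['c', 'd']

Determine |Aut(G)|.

10

G is 2-regular and connected on 5 vertices, i.e. the cycle C_5. C_5 has 5 rotations and 5 reflections, so Aut(C_5) ≅ D_5 of order 10.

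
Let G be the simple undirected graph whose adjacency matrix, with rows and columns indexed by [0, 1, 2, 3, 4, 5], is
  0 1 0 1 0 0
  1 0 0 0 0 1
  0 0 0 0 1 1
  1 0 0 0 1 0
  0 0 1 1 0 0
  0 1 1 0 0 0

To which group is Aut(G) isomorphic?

D_6

Every vertex has degree 2 and the graph is connected, so G is the 6-cycle C_6. The automorphisms of the 6-cycle are exactly the symmetries of a regular 6-gon: the dihedral group D_6, |D_6| = 12.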